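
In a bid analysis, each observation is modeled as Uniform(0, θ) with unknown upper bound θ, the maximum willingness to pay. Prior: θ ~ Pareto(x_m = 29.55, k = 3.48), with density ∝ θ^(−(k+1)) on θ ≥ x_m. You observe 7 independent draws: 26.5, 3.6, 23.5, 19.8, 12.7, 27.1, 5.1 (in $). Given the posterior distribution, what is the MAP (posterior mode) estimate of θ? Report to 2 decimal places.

A Pareto(scale x_m, shape k) prior on the upper bound θ of Uniform(0, θ) is conjugate: posterior is Pareto(max(x_m, max xᵢ), k + n).
Sample maximum = 27.1; prior scale x_m = 29.55 → posterior scale = max = 29.55.
Posterior shape = 3.48 + 7 = 10.48.
The Pareto density is decreasing on [x_m, ∞), so the mode is x_m = 29.55.

29.55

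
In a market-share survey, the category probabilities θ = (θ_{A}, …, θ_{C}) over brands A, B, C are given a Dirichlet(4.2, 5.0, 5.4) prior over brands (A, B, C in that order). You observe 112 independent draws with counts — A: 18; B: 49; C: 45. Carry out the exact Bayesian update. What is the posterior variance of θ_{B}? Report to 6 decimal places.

0.001917

The Dirichlet prior is conjugate to the Multinomial likelihood: each posterior αⱼ = prior αⱼ + observed count nⱼ.
Posterior concentration: (22.2, 54.0, 50.4), total = 126.6.
Var[θ_j] = α_j(Σα−α_j)/((Σα)²(Σα+1)) = 54.0·72.6/(126.6²·127.6) = 0.001917.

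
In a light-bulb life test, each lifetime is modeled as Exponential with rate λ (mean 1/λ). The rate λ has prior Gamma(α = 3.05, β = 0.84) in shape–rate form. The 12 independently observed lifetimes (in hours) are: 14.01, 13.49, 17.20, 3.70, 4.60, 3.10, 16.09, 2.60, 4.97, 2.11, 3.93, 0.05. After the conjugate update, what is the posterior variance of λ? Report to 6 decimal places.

0.002003

With a Gamma(shape α, rate β) prior on the exponential rate λ, the posterior after n observations with total T = Σxᵢ is Gamma(α+n, β+T).
Sum of observations T = 85.85 hours; n = 12.
Posterior: Gamma(3.05+12, 0.84+85.85) = Gamma(15.05, 86.69).
Var = α/β² = 0.002003.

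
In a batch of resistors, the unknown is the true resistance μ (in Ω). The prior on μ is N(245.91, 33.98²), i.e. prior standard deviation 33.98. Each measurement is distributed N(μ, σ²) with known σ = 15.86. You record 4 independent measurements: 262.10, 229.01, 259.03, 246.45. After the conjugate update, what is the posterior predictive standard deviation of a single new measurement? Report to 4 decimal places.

17.6402

For Normal data with known variance σ², a Normal(μ₀, σ₀²) prior on μ is conjugate. Posterior precision = 1/σ₀² + n/σ²; posterior mean is the precision-weighted average of μ₀ and x̄.
σ₀² = 33.98² = 1154.6404, σ² = 15.86² = 251.5396; σ² + n·σ₀² = 251.5396 + 4·1154.6404 = 4870.1012.
Posterior precision = 1/σ₀² + n/σ² = 1/1154.6404 + 4/251.5396 = (σ² + n·σ₀²)/(σ₀²σ²) = 4870.1012/(1154.6404·251.5396); posterior variance σₙ² = σ₀²σ²/(σ² + n·σ₀²) = 1154.6404·251.5396/4870.1012 = 59.636909.
Predictive variance for one new observation = σₙ² + σ² = 1154.6404·251.5396/4870.1012 + 251.5396 = σ²·(σ₀² + 4870.1012)/4870.1012 = 251.5396·6024.7416/4870.1012 = 311.176509; SD = √(251.5396·6024.7416/4870.1012) = 17.6402.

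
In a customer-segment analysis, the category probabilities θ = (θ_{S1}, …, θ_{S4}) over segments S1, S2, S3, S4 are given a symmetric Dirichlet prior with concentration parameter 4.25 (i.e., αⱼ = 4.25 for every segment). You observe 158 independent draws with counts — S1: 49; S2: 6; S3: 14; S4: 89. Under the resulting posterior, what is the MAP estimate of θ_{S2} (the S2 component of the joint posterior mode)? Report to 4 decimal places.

The Dirichlet prior is conjugate to the Multinomial likelihood: each posterior αⱼ = prior αⱼ + observed count nⱼ.
Posterior concentration: (53.25, 10.25, 18.25, 93.25), total = 175.00.
Joint mode component: (α_{S2}−1)/(Σα−K) = 9.25/171.00 = 0.0541.

0.0541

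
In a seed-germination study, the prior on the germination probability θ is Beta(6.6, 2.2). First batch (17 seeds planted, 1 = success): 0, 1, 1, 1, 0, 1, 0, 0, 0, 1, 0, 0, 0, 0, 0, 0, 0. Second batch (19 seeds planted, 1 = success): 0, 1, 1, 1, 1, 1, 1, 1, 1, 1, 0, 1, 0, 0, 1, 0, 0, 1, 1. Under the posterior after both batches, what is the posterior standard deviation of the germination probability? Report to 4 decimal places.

The Beta prior is conjugate to a Binomial/Bernoulli likelihood; the update adds successes to α and failures to β.
After batch 1: Beta(6.6+5, 2.2+12) = Beta(11.6, 14.2).
After batch 2: Beta(11.6+13, 14.2+6) = Beta(24.6, 20.2).
Var = αβ/((α+β)²(α+β+1)) = 24.6·20.2/(44.8²·45.8) = 0.00540586; SD = √0.00540586 = 0.0735.

0.0735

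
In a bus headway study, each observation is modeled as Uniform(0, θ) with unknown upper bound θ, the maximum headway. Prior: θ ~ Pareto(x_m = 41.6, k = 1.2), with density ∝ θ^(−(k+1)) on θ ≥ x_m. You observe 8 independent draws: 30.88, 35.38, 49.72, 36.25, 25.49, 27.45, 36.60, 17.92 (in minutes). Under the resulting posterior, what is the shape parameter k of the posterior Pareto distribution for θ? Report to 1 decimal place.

9.2

A Pareto(scale x_m, shape k) prior on the upper bound θ of Uniform(0, θ) is conjugate: posterior is Pareto(max(x_m, max xᵢ), k + n).
Sample maximum = 49.72; prior scale x_m = 41.6 → posterior scale = max = 49.72.
Posterior shape = 1.2 + 8 = 9.2.
Posterior shape k = 9.2.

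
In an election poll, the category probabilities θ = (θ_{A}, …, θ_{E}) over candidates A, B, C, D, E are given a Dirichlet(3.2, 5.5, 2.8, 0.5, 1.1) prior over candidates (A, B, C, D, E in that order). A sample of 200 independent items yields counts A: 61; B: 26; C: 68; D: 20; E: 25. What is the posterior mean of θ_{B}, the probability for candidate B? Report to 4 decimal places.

0.1478

The Dirichlet prior is conjugate to the Multinomial likelihood: each posterior αⱼ = prior αⱼ + observed count nⱼ.
Posterior concentration: (64.2, 31.5, 70.8, 20.5, 26.1), total = 213.1.
E[θ_{B}|data] = α_{B}/Σα = 31.5/213.1 = 0.1478.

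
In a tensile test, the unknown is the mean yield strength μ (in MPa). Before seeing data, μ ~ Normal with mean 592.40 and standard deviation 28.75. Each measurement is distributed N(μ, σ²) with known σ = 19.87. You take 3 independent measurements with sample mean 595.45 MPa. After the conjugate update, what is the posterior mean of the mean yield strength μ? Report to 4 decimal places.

595.0311

For Normal data with known variance σ², a Normal(μ₀, σ₀²) prior on μ is conjugate. Posterior precision = 1/σ₀² + n/σ²; posterior mean is the precision-weighted average of μ₀ and x̄.
n·x̄ = 3·595.45 = 1786.35.
σ₀² = 28.75² = 826.5625, σ² = 19.87² = 394.8169; σ² + n·σ₀² = 394.8169 + 3·826.5625 = 2874.5044.
Posterior mean = (μ₀/σ₀² + n·x̄/σ²)/(1/σ₀² + n/σ²) = (σ²·μ₀ + σ₀²·n·x̄)/(σ² + n·σ₀²) = (394.8169·592.40 + 826.5625·1786.35)/2874.5044 = 1710419.453435/2874.5044 = 595.0311.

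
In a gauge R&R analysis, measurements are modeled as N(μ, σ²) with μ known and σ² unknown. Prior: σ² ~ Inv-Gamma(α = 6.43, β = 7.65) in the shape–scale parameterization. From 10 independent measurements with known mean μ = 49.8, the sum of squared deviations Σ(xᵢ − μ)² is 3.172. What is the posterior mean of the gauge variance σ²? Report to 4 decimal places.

0.8855

With known mean μ and an Inverse-Gamma(α, β) prior on σ², the Normal likelihood is conjugate: posterior is Inv-Gamma(α + n/2, β + Σ(xᵢ−μ)²/2).
Posterior: Inv-Gamma(6.43 + 10/2, 7.65 + 3.172/2) = Inv-Gamma(11.43, 9.2360).
E[σ²|data] = β/(α−1) = 9.2360/10.43 = 0.8855.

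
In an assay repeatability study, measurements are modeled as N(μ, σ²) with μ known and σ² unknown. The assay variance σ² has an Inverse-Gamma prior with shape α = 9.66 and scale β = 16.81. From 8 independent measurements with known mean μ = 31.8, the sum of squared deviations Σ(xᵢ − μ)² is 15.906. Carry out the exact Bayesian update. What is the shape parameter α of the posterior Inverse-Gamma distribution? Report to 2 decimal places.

With known mean μ and an Inverse-Gamma(α, β) prior on σ², the Normal likelihood is conjugate: posterior is Inv-Gamma(α + n/2, β + Σ(xᵢ−μ)²/2).
Posterior: Inv-Gamma(9.66 + 8/2, 16.81 + 15.906/2) = Inv-Gamma(13.66, 24.7630).
Posterior α = 13.66.

13.66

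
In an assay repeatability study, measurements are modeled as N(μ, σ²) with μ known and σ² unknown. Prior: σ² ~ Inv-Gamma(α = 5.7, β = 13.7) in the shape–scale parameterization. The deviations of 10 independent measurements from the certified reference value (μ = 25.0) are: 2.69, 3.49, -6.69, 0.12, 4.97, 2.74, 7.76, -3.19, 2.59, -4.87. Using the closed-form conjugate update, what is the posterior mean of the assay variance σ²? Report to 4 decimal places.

With known mean μ and an Inverse-Gamma(α, β) prior on σ², the Normal likelihood is conjugate: posterior is Inv-Gamma(α + n/2, β + Σ(xᵢ−μ)²/2).
Σ(xᵢ−μ)² = (2.69)² + (3.49)² + (-6.69)² + (0.12)² + (4.97)² + (2.74)² + (7.76)² + (-3.19)² + (2.59)² + (-4.87)² = 197.2139.
Posterior: Inv-Gamma(5.7 + 10/2, 13.7 + 197.2139/2) = Inv-Gamma(10.70, 112.30695).
E[σ²|data] = β/(α−1) = 112.30695/9.70 = 11.5780.

11.5780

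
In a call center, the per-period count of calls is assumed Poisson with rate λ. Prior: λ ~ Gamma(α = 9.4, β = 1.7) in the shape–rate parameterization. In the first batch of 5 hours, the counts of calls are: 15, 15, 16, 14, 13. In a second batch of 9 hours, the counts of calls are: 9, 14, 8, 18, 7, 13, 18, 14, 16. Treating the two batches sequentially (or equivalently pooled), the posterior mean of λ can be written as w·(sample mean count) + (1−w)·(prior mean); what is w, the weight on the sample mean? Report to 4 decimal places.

0.8917

With a Gamma(shape α, rate β) prior, the Poisson likelihood is conjugate: the posterior is Gamma(α + ΣXᵢ, β + n).
Total number of hours: n = 5 + 9 = 14.
Posterior mean = (α₀+S)/(β₀+n) = [n/(β₀+n)]·(S/n) + [β₀/(β₀+n)]·(α₀/β₀), so only n and β₀ enter the weight.
Weight on data w = n/(β₀+n) = 14/(1.7+14) = 14/15.7 = 0.8917.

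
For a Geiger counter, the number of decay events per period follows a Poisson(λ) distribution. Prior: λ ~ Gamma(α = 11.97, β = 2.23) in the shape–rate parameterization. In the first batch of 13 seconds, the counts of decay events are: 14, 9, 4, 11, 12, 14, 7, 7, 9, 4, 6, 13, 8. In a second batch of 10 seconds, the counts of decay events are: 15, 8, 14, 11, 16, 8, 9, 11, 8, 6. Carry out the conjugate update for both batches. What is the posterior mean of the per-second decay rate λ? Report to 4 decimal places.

9.3528

With a Gamma(shape α, rate β) prior, the Poisson likelihood is conjugate: the posterior is Gamma(α + ΣXᵢ, β + n).
Batch 1: sum of counts S = 118 over n = 13 seconds.
After batch 1: Gamma(α+S, β+n) = Gamma(11.97+118, 2.23+13) = Gamma(129.97, 15.23).
Batch 2: sum of counts S = 106 over n = 10 seconds.
After batch 2: Gamma(α+S, β+n) = Gamma(129.97+106, 15.23+10) = Gamma(235.97, 25.23).
Posterior mean = α/β = 235.97/25.23 = 9.3528.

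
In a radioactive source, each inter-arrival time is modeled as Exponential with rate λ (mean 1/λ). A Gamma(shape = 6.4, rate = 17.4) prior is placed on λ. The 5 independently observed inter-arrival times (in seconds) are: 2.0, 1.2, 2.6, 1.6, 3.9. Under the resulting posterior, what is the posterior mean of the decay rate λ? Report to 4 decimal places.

With a Gamma(shape α, rate β) prior on the exponential rate λ, the posterior after n observations with total T = Σxᵢ is Gamma(α+n, β+T).
Sum of observations T = 11.3 seconds; n = 5.
Posterior: Gamma(6.4+5, 17.4+11.3) = Gamma(11.4, 28.7).
Posterior mean of λ = α/β = 11.4/28.7 = 0.3972.

0.3972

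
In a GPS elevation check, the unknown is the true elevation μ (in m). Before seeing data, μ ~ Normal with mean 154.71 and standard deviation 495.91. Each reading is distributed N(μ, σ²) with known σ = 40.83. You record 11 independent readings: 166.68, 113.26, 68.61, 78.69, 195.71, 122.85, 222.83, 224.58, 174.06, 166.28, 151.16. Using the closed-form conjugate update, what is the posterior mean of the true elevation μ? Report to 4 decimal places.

For Normal data with known variance σ², a Normal(μ₀, σ₀²) prior on μ is conjugate. Posterior precision = 1/σ₀² + n/σ²; posterior mean is the precision-weighted average of μ₀ and x̄.
Σxᵢ = 166.68 + 113.26 + 68.61 + 78.69 + 195.71 + 122.85 + 222.83 + 224.58 + 174.06 + 166.28 + 151.16 = 1684.71, so n·x̄ = 1684.71.
σ₀² = 495.91² = 245926.7281, σ² = 40.83² = 1667.0889; σ² + n·σ₀² = 1667.0889 + 11·245926.7281 = 2706861.098.
Posterior mean = (μ₀/σ₀² + n·x̄/σ²)/(1/σ₀² + n/σ²) = (σ²·μ₀ + σ₀²·n·x̄)/(σ² + n·σ₀²) = (1667.0889·154.71 + 245926.7281·1684.71)/2706861.098 = 414573133.42107/2706861.098 = 153.1564.

153.1564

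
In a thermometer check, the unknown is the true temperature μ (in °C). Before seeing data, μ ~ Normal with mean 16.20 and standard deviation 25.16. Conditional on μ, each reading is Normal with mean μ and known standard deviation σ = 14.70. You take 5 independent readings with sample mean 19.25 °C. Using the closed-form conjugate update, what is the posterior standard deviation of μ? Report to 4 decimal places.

For Normal data with known variance σ², a Normal(μ₀, σ₀²) prior on μ is conjugate. Posterior precision = 1/σ₀² + n/σ²; posterior mean is the precision-weighted average of μ₀ and x̄.
σ₀² = 25.16² = 633.0256, σ² = 14.70² = 216.09; σ² + n·σ₀² = 216.09 + 5·633.0256 = 3381.218.
Posterior precision = 1/σ₀² + n/σ² = 1/633.0256 + 5/216.09 = (σ² + n·σ₀²)/(σ₀²σ²) = 3381.218/(633.0256·216.09); posterior variance σₙ² = σ₀²σ²/(σ² + n·σ₀²) = 633.0256·216.09/3381.218 = 40.455984.
Posterior SD = √σₙ² = √(633.0256·216.09/3381.218) = 6.3605.

6.3605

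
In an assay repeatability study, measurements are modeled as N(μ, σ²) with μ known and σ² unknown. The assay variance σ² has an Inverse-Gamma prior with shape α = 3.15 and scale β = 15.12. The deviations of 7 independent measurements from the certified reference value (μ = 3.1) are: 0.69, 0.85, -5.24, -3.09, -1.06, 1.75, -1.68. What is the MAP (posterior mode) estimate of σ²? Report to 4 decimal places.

4.9316

With known mean μ and an Inverse-Gamma(α, β) prior on σ², the Normal likelihood is conjugate: posterior is Inv-Gamma(α + n/2, β + Σ(xᵢ−μ)²/2).
Σ(xᵢ−μ)² = (0.69)² + (0.85)² + (-5.24)² + (-3.09)² + (-1.06)² + (1.75)² + (-1.68)² = 45.2128.
Posterior: Inv-Gamma(3.15 + 7/2, 15.12 + 45.2128/2) = Inv-Gamma(6.65, 37.72640).
Mode = β/(α+1) = 37.72640/7.65 = 4.9316.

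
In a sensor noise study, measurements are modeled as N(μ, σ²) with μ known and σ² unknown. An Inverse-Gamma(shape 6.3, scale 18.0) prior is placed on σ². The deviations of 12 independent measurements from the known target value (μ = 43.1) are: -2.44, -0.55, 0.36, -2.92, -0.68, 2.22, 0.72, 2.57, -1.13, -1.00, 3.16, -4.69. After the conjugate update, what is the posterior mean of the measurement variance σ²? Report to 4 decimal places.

4.3223

With known mean μ and an Inverse-Gamma(α, β) prior on σ², the Normal likelihood is conjugate: posterior is Inv-Gamma(α + n/2, β + Σ(xᵢ−μ)²/2).
Σ(xᵢ−μ)² = (-2.44)² + (-0.55)² + (0.36)² + (-2.92)² + (-0.68)² + (2.22)² + (0.72)² + (2.57)² + (-1.13)² + (-1.00)² + (3.16)² + (-4.69)² = 61.6848.
Posterior: Inv-Gamma(6.3 + 12/2, 18.0 + 61.6848/2) = Inv-Gamma(12.30, 48.84240).
E[σ²|data] = β/(α−1) = 48.84240/11.30 = 4.3223.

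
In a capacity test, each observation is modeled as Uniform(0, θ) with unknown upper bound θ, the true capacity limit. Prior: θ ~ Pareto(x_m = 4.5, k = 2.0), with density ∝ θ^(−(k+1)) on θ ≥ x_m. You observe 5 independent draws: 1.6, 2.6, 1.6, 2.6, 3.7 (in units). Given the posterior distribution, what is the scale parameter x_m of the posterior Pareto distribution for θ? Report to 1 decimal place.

4.5

A Pareto(scale x_m, shape k) prior on the upper bound θ of Uniform(0, θ) is conjugate: posterior is Pareto(max(x_m, max xᵢ), k + n).
Sample maximum = 3.7; prior scale x_m = 4.5 → posterior scale = max = 4.5.
Posterior shape = 2.0 + 5 = 7.0.
Posterior scale x_m = 4.5.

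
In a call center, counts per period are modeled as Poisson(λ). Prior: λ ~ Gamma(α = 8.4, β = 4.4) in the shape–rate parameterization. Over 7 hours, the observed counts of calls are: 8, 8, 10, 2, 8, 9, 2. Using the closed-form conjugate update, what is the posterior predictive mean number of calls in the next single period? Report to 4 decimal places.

With a Gamma(shape α, rate β) prior, the Poisson likelihood is conjugate: the posterior is Gamma(α + ΣXᵢ, β + n).
Sum of counts S = 47 over n = 7 hours.
Posterior: Gamma(α+S, β+n) = Gamma(8.4+47, 4.4+7) = Gamma(55.4, 11.4).
The predictive distribution for one future period is NegBinom with mean α/β = 4.8596.

4.8596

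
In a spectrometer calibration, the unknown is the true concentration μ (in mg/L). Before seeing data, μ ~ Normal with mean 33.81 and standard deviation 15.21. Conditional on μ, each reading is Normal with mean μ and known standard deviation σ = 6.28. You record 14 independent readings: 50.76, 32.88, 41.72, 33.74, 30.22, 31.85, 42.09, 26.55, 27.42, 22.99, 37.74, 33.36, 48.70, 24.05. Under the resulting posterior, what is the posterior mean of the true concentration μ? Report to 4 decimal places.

34.5672

For Normal data with known variance σ², a Normal(μ₀, σ₀²) prior on μ is conjugate. Posterior precision = 1/σ₀² + n/σ²; posterior mean is the precision-weighted average of μ₀ and x̄.
Σxᵢ = 50.76 + 32.88 + 41.72 + 33.74 + 30.22 + 31.85 + 42.09 + 26.55 + 27.42 + 22.99 + 37.74 + 33.36 + 48.70 + 24.05 = 484.07, so n·x̄ = 484.07.
σ₀² = 15.21² = 231.3441, σ² = 6.28² = 39.4384; σ² + n·σ₀² = 39.4384 + 14·231.3441 = 3278.2558.
Posterior mean = (μ₀/σ₀² + n·x̄/σ²)/(1/σ₀² + n/σ²) = (σ²·μ₀ + σ₀²·n·x̄)/(σ² + n·σ₀²) = (39.4384·33.81 + 231.3441·484.07)/3278.2558 = 113320.150791/3278.2558 = 34.5672.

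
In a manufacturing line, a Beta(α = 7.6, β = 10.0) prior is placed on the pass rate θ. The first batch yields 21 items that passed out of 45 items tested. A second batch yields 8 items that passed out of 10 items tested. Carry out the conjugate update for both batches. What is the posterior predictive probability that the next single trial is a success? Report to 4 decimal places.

0.5041

The Beta prior is conjugate to a Binomial/Bernoulli likelihood; the update adds successes to α and failures to β.
After batch 1: Beta(7.6+21, 10.0+24) = Beta(28.6, 34.0).
After batch 2: Beta(28.6+8, 34.0+2) = Beta(36.6, 36.0).
For a single future Bernoulli trial, P(success | data) = α/(α+β) = 0.5041.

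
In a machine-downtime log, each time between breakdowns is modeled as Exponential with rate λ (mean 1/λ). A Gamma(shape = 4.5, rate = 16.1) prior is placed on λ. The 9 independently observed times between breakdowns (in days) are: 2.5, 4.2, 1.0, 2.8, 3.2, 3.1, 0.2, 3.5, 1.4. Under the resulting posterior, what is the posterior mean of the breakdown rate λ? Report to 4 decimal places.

0.3553

With a Gamma(shape α, rate β) prior on the exponential rate λ, the posterior after n observations with total T = Σxᵢ is Gamma(α+n, β+T).
Sum of observations T = 21.9 days; n = 9.
Posterior: Gamma(4.5+9, 16.1+21.9) = Gamma(13.5, 38.0).
Posterior mean of λ = α/β = 13.5/38.0 = 0.3553.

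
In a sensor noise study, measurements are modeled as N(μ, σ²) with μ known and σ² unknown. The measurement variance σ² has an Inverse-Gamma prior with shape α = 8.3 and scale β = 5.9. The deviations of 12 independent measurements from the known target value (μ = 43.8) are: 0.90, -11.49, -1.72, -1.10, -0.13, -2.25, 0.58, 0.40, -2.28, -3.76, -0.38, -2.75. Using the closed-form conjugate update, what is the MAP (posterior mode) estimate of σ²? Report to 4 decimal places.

5.9287

With known mean μ and an Inverse-Gamma(α, β) prior on σ², the Normal likelihood is conjugate: posterior is Inv-Gamma(α + n/2, β + Σ(xᵢ−μ)²/2).
Σ(xᵢ−μ)² = (0.90)² + (-11.49)² + (-1.72)² + (-1.10)² + (-0.13)² + (-2.25)² + (0.58)² + (0.40)² + (-2.28)² + (-3.76)² + (-0.38)² + (-2.75)² = 169.6172.
Posterior: Inv-Gamma(8.3 + 12/2, 5.9 + 169.6172/2) = Inv-Gamma(14.30, 90.70860).
Mode = β/(α+1) = 90.70860/15.30 = 5.9287.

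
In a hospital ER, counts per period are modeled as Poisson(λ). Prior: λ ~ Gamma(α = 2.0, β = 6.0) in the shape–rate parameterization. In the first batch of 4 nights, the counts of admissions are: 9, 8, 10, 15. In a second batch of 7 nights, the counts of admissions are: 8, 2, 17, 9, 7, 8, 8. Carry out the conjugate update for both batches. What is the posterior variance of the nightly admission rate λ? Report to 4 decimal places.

0.3564

With a Gamma(shape α, rate β) prior, the Poisson likelihood is conjugate: the posterior is Gamma(α + ΣXᵢ, β + n).
Batch 1: sum of counts S = 42 over n = 4 nights.
After batch 1: Gamma(α+S, β+n) = Gamma(2.0+42, 6.0+4) = Gamma(44.0, 10.0).
Batch 2: sum of counts S = 59 over n = 7 nights.
After batch 2: Gamma(α+S, β+n) = Gamma(44.0+59, 10.0+7) = Gamma(103.0, 17.0).
Var = α/β² = 103.0/17.0² = 0.3564.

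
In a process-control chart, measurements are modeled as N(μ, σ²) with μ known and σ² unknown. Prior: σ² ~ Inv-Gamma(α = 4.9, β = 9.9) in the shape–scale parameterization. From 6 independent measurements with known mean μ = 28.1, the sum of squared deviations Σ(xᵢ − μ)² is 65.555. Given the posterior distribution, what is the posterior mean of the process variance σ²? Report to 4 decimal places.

With known mean μ and an Inverse-Gamma(α, β) prior on σ², the Normal likelihood is conjugate: posterior is Inv-Gamma(α + n/2, β + Σ(xᵢ−μ)²/2).
Posterior: Inv-Gamma(4.9 + 6/2, 9.9 + 65.555/2) = Inv-Gamma(7.90, 42.6775).
E[σ²|data] = β/(α−1) = 42.6775/6.90 = 6.1851.

6.1851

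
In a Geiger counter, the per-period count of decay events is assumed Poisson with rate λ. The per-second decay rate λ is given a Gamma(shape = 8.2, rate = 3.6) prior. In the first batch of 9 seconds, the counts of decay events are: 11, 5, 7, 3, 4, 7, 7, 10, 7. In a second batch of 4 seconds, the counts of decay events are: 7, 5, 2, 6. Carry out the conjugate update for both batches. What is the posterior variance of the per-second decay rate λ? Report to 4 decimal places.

With a Gamma(shape α, rate β) prior, the Poisson likelihood is conjugate: the posterior is Gamma(α + ΣXᵢ, β + n).
Batch 1: sum of counts S = 61 over n = 9 seconds.
After batch 1: Gamma(α+S, β+n) = Gamma(8.2+61, 3.6+9) = Gamma(69.2, 12.6).
Batch 2: sum of counts S = 20 over n = 4 seconds.
After batch 2: Gamma(α+S, β+n) = Gamma(69.2+20, 12.6+4) = Gamma(89.2, 16.6).
Var = α/β² = 89.2/16.6² = 0.3237.

0.3237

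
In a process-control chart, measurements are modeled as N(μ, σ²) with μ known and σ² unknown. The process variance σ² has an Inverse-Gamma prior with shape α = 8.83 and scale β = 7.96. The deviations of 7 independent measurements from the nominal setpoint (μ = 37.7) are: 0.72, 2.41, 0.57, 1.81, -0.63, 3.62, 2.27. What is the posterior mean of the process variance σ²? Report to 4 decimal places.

With known mean μ and an Inverse-Gamma(α, β) prior on σ², the Normal likelihood is conjugate: posterior is Inv-Gamma(α + n/2, β + Σ(xᵢ−μ)²/2).
Σ(xᵢ−μ)² = (0.72)² + (2.41)² + (0.57)² + (1.81)² + (-0.63)² + (3.62)² + (2.27)² = 28.5817.
Posterior: Inv-Gamma(8.83 + 7/2, 7.96 + 28.5817/2) = Inv-Gamma(12.33, 22.25085).
E[σ²|data] = β/(α−1) = 22.25085/11.33 = 1.9639.

1.9639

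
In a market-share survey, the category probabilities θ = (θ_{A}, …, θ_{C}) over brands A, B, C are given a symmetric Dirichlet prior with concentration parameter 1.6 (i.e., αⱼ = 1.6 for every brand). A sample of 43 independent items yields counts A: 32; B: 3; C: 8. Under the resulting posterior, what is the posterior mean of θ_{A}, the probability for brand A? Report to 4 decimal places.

0.7029

The Dirichlet prior is conjugate to the Multinomial likelihood: each posterior αⱼ = prior αⱼ + observed count nⱼ.
Posterior concentration: (33.6, 4.6, 9.6), total = 47.8.
E[θ_{A}|data] = α_{A}/Σα = 33.6/47.8 = 0.7029.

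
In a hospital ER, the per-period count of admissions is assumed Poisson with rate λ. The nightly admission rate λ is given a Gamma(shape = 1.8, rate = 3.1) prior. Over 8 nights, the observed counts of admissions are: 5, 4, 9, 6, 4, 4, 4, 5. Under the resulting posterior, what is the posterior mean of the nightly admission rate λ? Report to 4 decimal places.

3.8559

With a Gamma(shape α, rate β) prior, the Poisson likelihood is conjugate: the posterior is Gamma(α + ΣXᵢ, β + n).
Sum of counts S = 41 over n = 8 nights.
Posterior: Gamma(α+S, β+n) = Gamma(1.8+41, 3.1+8) = Gamma(42.8, 11.1).
Posterior mean = α/β = 42.8/11.1 = 3.8559.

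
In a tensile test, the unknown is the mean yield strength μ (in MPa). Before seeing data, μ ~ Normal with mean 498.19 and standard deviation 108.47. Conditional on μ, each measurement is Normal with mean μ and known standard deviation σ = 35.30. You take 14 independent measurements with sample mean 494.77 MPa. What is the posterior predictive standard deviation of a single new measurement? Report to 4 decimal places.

36.5298

For Normal data with known variance σ², a Normal(μ₀, σ₀²) prior on μ is conjugate. Posterior precision = 1/σ₀² + n/σ²; posterior mean is the precision-weighted average of μ₀ and x̄.
σ₀² = 108.47² = 11765.7409, σ² = 35.30² = 1246.09; σ² + n·σ₀² = 1246.09 + 14·11765.7409 = 165966.4626.
Posterior precision = 1/σ₀² + n/σ² = 1/11765.7409 + 14/1246.09 = (σ² + n·σ₀²)/(σ₀²σ²) = 165966.4626/(11765.7409·1246.09); posterior variance σₙ² = σ₀²σ²/(σ² + n·σ₀²) = 11765.7409·1246.09/165966.4626 = 88.338161.
Predictive variance for one new observation = σₙ² + σ² = 11765.7409·1246.09/165966.4626 + 1246.09 = σ²·(σ₀² + 165966.4626)/165966.4626 = 1246.09·177732.2035/165966.4626 = 1334.428161; SD = √(1246.09·177732.2035/165966.4626) = 36.5298.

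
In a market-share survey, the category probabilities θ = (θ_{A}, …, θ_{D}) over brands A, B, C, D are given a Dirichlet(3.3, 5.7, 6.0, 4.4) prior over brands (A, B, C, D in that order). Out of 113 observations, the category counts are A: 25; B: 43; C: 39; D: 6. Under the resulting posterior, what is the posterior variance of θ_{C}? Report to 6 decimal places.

0.001682

The Dirichlet prior is conjugate to the Multinomial likelihood: each posterior αⱼ = prior αⱼ + observed count nⱼ.
Posterior concentration: (28.3, 48.7, 45.0, 10.4), total = 132.4.
Var[θ_j] = α_j(Σα−α_j)/((Σα)²(Σα+1)) = 45.0·87.4/(132.4²·133.4) = 0.001682.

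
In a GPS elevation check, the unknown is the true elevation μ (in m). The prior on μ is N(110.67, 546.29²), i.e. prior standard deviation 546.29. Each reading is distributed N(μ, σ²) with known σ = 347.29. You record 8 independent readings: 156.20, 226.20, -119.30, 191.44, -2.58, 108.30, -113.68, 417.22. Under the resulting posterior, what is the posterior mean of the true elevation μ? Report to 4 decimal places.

For Normal data with known variance σ², a Normal(μ₀, σ₀²) prior on μ is conjugate. Posterior precision = 1/σ₀² + n/σ²; posterior mean is the precision-weighted average of μ₀ and x̄.
Σxᵢ = 156.20 + 226.20 + (-119.30) + 191.44 + (-2.58) + 108.30 + (-113.68) + 417.22 = 863.8, so n·x̄ = 863.8.
σ₀² = 546.29² = 298432.7641, σ² = 347.29² = 120610.3441; σ² + n·σ₀² = 120610.3441 + 8·298432.7641 = 2508072.4569.
Posterior mean = (μ₀/σ₀² + n·x̄/σ²)/(1/σ₀² + n/σ²) = (σ²·μ₀ + σ₀²·n·x̄)/(σ² + n·σ₀²) = (120610.3441·110.67 + 298432.7641·863.8)/2508072.4569 = 271134168.411127/2508072.4569 = 108.1046.

108.1046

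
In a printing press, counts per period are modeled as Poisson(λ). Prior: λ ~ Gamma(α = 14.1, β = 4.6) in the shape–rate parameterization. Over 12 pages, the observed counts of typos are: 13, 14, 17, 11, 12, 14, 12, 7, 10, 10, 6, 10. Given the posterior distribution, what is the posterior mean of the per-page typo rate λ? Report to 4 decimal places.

With a Gamma(shape α, rate β) prior, the Poisson likelihood is conjugate: the posterior is Gamma(α + ΣXᵢ, β + n).
Sum of counts S = 136 over n = 12 pages.
Posterior: Gamma(α+S, β+n) = Gamma(14.1+136, 4.6+12) = Gamma(150.1, 16.6).
Posterior mean = α/β = 150.1/16.6 = 9.0422.

9.0422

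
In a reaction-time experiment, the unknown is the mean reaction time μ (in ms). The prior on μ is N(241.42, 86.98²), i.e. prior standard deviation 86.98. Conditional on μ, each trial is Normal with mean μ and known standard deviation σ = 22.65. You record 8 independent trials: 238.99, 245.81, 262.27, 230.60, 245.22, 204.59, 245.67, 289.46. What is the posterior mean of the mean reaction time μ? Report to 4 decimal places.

For Normal data with known variance σ², a Normal(μ₀, σ₀²) prior on μ is conjugate. Posterior precision = 1/σ₀² + n/σ²; posterior mean is the precision-weighted average of μ₀ and x̄.
Σxᵢ = 238.99 + 245.81 + 262.27 + 230.60 + 245.22 + 204.59 + 245.67 + 289.46 = 1962.61, so n·x̄ = 1962.61.
σ₀² = 86.98² = 7565.5204, σ² = 22.65² = 513.0225; σ² + n·σ₀² = 513.0225 + 8·7565.5204 = 61037.1857.
Posterior mean = (μ₀/σ₀² + n·x̄/σ²)/(1/σ₀² + n/σ²) = (σ²·μ₀ + σ₀²·n·x̄)/(σ² + n·σ₀²) = (513.0225·241.42 + 7565.5204·1962.61)/61037.1857 = 14972019.884194/61037.1857 = 245.2934.

245.2934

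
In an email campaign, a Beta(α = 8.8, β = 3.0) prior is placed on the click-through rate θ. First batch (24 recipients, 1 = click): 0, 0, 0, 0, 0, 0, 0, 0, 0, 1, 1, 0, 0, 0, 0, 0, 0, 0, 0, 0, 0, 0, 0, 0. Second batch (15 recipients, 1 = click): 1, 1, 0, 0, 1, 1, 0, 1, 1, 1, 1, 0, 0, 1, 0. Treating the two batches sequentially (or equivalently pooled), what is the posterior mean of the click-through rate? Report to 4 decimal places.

0.3898

The Beta prior is conjugate to a Binomial/Bernoulli likelihood; the update adds successes to α and failures to β.
After batch 1: Beta(8.8+2, 3.0+22) = Beta(10.8, 25.0).
After batch 2: Beta(10.8+9, 25.0+6) = Beta(19.8, 31.0).
Posterior mean = α/(α+β) = 19.8/50.8 = 0.3898.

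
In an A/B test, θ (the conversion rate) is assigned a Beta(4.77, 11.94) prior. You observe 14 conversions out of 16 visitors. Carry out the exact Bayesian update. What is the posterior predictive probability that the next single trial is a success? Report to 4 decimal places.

The Beta prior is conjugate to a Binomial/Bernoulli likelihood; the update adds successes to α and failures to β.
Posterior: Beta(α+k, β+n−k) = Beta(4.77+14, 11.94+2) = Beta(18.77, 13.94).
For a single future Bernoulli trial, P(success | data) = α/(α+β) = 0.5738.

0.5738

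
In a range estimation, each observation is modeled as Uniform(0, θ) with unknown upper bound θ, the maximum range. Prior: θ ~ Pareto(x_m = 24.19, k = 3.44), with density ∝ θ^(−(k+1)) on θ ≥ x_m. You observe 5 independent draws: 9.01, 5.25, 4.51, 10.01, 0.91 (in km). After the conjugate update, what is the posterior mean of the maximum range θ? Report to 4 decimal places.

27.4413

A Pareto(scale x_m, shape k) prior on the upper bound θ of Uniform(0, θ) is conjugate: posterior is Pareto(max(x_m, max xᵢ), k + n).
Sample maximum = 10.01; prior scale x_m = 24.19 → posterior scale = max = 24.19.
Posterior shape = 3.44 + 5 = 8.44.
E[θ|data] = k·x_m/(k−1) = 8.44·24.19/7.44 = 27.4413.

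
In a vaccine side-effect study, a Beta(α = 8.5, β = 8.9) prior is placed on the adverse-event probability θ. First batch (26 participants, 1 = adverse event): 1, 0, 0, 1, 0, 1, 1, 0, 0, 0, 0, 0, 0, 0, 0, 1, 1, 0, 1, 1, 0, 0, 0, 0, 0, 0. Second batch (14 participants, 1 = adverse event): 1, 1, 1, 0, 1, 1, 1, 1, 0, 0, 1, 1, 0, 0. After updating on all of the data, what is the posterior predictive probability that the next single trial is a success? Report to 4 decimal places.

0.4443

The Beta prior is conjugate to a Binomial/Bernoulli likelihood; the update adds successes to α and failures to β.
After batch 1: Beta(8.5+8, 8.9+18) = Beta(16.5, 26.9).
After batch 2: Beta(16.5+9, 26.9+5) = Beta(25.5, 31.9).
For a single future Bernoulli trial, P(success | data) = α/(α+β) = 0.4443.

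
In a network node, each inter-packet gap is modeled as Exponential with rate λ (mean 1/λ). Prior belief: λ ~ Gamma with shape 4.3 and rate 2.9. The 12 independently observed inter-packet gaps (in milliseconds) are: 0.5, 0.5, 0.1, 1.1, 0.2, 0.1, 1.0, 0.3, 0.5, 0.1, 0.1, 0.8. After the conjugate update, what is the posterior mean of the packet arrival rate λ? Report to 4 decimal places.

1.9878

With a Gamma(shape α, rate β) prior on the exponential rate λ, the posterior after n observations with total T = Σxᵢ is Gamma(α+n, β+T).
Sum of observations T = 5.3 milliseconds; n = 12.
Posterior: Gamma(4.3+12, 2.9+5.3) = Gamma(16.3, 8.2).
Posterior mean of λ = α/β = 16.3/8.2 = 1.9878.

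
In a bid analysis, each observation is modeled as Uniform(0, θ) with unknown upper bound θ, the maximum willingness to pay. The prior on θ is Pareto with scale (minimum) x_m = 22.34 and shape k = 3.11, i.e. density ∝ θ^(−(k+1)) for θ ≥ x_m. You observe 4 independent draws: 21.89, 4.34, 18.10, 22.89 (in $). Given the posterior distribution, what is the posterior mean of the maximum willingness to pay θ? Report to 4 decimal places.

26.6363

A Pareto(scale x_m, shape k) prior on the upper bound θ of Uniform(0, θ) is conjugate: posterior is Pareto(max(x_m, max xᵢ), k + n).
Sample maximum = 22.89; prior scale x_m = 22.34 → posterior scale = max = 22.89.
Posterior shape = 3.11 + 4 = 7.11.
E[θ|data] = k·x_m/(k−1) = 7.11·22.89/6.11 = 26.6363.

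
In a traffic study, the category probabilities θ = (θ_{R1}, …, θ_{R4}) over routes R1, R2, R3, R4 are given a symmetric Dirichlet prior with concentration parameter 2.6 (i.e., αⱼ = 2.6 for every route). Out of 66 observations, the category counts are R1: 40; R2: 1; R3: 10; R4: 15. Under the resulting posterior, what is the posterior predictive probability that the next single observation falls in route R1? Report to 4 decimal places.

The Dirichlet prior is conjugate to the Multinomial likelihood: each posterior αⱼ = prior αⱼ + observed count nⱼ.
Posterior concentration: (42.6, 3.6, 12.6, 17.6), total = 76.4.
P(next = R1 | data) = α_{R1}/Σα = 0.5576.

0.5576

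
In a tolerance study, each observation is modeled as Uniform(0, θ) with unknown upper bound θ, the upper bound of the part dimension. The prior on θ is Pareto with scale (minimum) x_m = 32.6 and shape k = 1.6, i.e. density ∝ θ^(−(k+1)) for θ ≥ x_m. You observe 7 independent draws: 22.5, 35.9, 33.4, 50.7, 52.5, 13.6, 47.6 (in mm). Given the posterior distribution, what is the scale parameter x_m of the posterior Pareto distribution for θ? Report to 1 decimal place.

A Pareto(scale x_m, shape k) prior on the upper bound θ of Uniform(0, θ) is conjugate: posterior is Pareto(max(x_m, max xᵢ), k + n).
Sample maximum = 52.5; prior scale x_m = 32.6 → posterior scale = max = 52.5.
Posterior shape = 1.6 + 7 = 8.6.
Posterior scale x_m = 52.5.

52.5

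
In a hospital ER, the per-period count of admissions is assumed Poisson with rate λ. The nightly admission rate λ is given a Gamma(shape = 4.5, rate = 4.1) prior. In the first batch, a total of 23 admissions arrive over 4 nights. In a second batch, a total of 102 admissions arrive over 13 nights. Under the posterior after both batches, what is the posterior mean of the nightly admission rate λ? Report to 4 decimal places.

6.1374

With a Gamma(shape α, rate β) prior, the Poisson likelihood is conjugate: the posterior is Gamma(α + ΣXᵢ, β + n).
After batch 1: Gamma(α+S, β+n) = Gamma(4.5+23, 4.1+4) = Gamma(27.5, 8.1).
After batch 2: Gamma(α+S, β+n) = Gamma(27.5+102, 8.1+13) = Gamma(129.5, 21.1).
Posterior mean = α/β = 129.5/21.1 = 6.1374.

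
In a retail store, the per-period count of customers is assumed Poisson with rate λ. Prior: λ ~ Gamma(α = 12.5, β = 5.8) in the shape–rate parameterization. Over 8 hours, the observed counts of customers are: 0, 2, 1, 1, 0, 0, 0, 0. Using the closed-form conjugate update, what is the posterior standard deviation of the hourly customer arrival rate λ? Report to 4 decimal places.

With a Gamma(shape α, rate β) prior, the Poisson likelihood is conjugate: the posterior is Gamma(α + ΣXᵢ, β + n).
Sum of counts S = 4 over n = 8 hours.
Posterior: Gamma(α+S, β+n) = Gamma(12.5+4, 5.8+8) = Gamma(16.5, 13.8).
SD = √α/β = √16.5/13.8 = 0.2943.

0.2943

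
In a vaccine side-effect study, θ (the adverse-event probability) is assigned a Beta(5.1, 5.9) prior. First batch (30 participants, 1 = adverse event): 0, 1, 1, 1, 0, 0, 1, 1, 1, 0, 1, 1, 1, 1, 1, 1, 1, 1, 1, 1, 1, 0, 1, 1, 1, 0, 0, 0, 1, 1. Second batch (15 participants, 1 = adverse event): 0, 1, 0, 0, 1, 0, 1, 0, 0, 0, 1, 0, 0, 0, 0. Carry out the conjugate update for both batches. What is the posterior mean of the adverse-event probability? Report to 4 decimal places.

The Beta prior is conjugate to a Binomial/Bernoulli likelihood; the update adds successes to α and failures to β.
After batch 1: Beta(5.1+22, 5.9+8) = Beta(27.1, 13.9).
After batch 2: Beta(27.1+4, 13.9+11) = Beta(31.1, 24.9).
Posterior mean = α/(α+β) = 31.1/56.0 = 0.5554.

0.5554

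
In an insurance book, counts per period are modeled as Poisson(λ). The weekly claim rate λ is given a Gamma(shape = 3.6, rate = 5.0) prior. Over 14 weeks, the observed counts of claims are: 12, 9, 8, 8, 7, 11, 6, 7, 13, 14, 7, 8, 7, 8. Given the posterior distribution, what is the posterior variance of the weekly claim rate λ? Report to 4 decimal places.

With a Gamma(shape α, rate β) prior, the Poisson likelihood is conjugate: the posterior is Gamma(α + ΣXᵢ, β + n).
Sum of counts S = 125 over n = 14 weeks.
Posterior: Gamma(α+S, β+n) = Gamma(3.6+125, 5.0+14) = Gamma(128.6, 19.0).
Var = α/β² = 128.6/19.0² = 0.3562.

0.3562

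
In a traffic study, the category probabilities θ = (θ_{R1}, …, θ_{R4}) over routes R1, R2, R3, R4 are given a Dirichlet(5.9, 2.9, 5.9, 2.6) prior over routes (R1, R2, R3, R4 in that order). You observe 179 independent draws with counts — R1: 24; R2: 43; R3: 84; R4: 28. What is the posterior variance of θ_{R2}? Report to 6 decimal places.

The Dirichlet prior is conjugate to the Multinomial likelihood: each posterior αⱼ = prior αⱼ + observed count nⱼ.
Posterior concentration: (29.9, 45.9, 89.9, 30.6), total = 196.3.
Var[θ_j] = α_j(Σα−α_j)/((Σα)²(Σα+1)) = 45.9·150.4/(196.3²·197.3) = 0.000908.

0.000908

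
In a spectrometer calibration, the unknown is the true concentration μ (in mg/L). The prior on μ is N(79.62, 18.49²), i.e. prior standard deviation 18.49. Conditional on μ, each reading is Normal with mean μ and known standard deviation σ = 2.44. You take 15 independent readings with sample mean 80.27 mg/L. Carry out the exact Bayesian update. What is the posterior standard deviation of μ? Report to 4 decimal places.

0.6296

For Normal data with known variance σ², a Normal(μ₀, σ₀²) prior on μ is conjugate. Posterior precision = 1/σ₀² + n/σ²; posterior mean is the precision-weighted average of μ₀ and x̄.
σ₀² = 18.49² = 341.8801, σ² = 2.44² = 5.9536; σ² + n·σ₀² = 5.9536 + 15·341.8801 = 5134.1551.
Posterior precision = 1/σ₀² + n/σ² = 1/341.8801 + 15/5.9536 = (σ² + n·σ₀²)/(σ₀²σ²) = 5134.1551/(341.8801·5.9536); posterior variance σₙ² = σ₀²σ²/(σ² + n·σ₀²) = 341.8801·5.9536/5134.1551 = 0.396446.
Posterior SD = √σₙ² = √(341.8801·5.9536/5134.1551) = 0.6296.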